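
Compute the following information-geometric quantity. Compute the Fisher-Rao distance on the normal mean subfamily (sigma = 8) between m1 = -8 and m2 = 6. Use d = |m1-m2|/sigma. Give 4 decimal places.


On the fixed-variance normal subfamily, geodesic distance = |m1-m2|/sigma.
|-8 - 6| = 14.
sigma = 8.
d = 14/8 = 1.7500

1.7500


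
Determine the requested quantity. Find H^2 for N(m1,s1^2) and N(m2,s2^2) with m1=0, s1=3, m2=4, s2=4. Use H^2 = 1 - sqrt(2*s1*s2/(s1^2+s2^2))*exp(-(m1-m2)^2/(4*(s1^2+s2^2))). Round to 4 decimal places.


Squared Hellinger distance for Gaussians:
H^2 = 1 - sqrt(2*s1*s2/(s1^2+s2^2)) * exp(-(m1-m2)^2/(4*(s1^2+s2^2))).
s1^2 = 9, s2^2 = 16, s1^2+s2^2 = 25.
sqrt(2*3*4/(25)) = 0.979796.
(m1-m2)^2 = (-4)^2 = 16.
exp(-16/(4*25)) = exp(-0.16) = 0.852144.
H^2 = 1 - 0.979796*0.852144 = 0.1651

0.1651


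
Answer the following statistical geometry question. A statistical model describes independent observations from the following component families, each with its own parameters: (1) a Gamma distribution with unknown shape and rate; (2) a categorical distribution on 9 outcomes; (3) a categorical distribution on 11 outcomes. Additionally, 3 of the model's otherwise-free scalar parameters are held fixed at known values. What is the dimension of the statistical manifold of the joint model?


The dimension of a statistical manifold equals the number of free
(independent) real parameters of the model. For a product of independent
blocks the parameter counts add.
- Gamma (shape, rate): 2.
- categorical on 9 outcomes (probabilities sum to 1): 9-1 = 8.
- categorical on 11 outcomes (probabilities sum to 1): 11-1 = 10.
Total = 2 + 8 + 10 = 20.
3 parameter(s) fixed at known values: 20 - 3 = 17.
Dimension = 17

17


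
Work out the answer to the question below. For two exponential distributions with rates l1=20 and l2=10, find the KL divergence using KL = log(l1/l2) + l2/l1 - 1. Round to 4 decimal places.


KL divergence for exponential family:
KL = log(l1/l2) + l2/l1 - 1.
log(20/10) = 0.693147.
10/20 = 0.5.
KL = 0.693147 + 0.5 - 1 = 0.1931

0.1931


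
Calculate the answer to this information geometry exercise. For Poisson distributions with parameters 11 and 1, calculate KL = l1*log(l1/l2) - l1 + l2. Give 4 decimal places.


KL divergence for Poisson:
KL = l1*log(l1/l2) - l1 + l2.
l1 = 11, l2 = 1.
log(11/1) = 2.397895.
l1*log(l1/l2) = 11 * 2.397895 = 26.376848.
KL = 26.376848 - 11 + 1 = 16.3768

16.3768


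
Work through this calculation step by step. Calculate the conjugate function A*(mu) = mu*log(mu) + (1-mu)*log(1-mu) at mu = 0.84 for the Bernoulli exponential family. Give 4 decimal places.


Legendre transform for Bernoulli:
A*(mu) = mu*log(mu) + (1-mu)*log(1-mu).
mu = 0.84, 1-mu = 0.16.
mu*log(mu) = 0.84*log(0.84) = -0.146457.
(1-mu)*log(1-mu) = 0.16*log(0.16) = -0.293213.
A* = -0.146457 + -0.293213 = -0.4397

-0.4397


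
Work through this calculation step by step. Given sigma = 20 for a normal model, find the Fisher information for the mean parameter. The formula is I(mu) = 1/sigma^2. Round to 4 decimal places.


The Fisher information for the mean of a normal distribution is I(mu) = 1/sigma^2.
sigma = 20, so sigma^2 = 400.
I(mu) = 1/400 = 0.0025

0.0025


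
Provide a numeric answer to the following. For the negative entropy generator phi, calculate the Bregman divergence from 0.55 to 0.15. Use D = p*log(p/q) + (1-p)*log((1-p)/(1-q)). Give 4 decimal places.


Bregman divergence with negative entropy generator:
D = p*log(p/q) + (1-p)*log((1-p)/(1-q)).
p = 0.55, q = 0.15.
p*log(p/q) = 0.55*log(0.55/0.15) = 0.714606.
(1-p)*log((1-p)/(1-q)) = 0.45*log(0.45/0.85) = -0.286195.
D = 0.714606 + -0.286195 = 0.4284

0.4284


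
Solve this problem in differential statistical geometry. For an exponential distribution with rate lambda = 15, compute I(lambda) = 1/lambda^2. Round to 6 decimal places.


Fisher information for exponential: I(lambda) = 1/lambda^2.
lambda = 15, lambda^2 = 225.
I = 1/225 = 0.004444

0.004444


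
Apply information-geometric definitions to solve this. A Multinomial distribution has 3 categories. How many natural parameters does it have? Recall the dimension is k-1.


Exponential family dimension calculation:
For Multinomial with k=3 categories, dim = k-1 = 2.

2


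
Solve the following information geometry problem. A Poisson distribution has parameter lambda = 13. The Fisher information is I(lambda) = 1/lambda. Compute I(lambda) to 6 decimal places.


Fisher information for Poisson: I(lambda) = 1/lambda.
lambda = 13.
I(lambda) = 1/13 = 0.076923

0.076923


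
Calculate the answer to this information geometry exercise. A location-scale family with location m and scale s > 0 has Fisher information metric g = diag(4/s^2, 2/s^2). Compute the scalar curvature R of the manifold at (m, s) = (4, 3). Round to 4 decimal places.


The metric has the form g = (A dm^2 + B ds^2)/s^2 with A = 4, B = 2.
Substitute u = sqrt(A/B)*m: g = B*(du^2 + ds^2)/s^2, i.e. B times the
Poincare upper half-plane metric, which has constant Gaussian curvature -1.
Scaling a 2D metric by a constant c divides the Gaussian curvature by c,
so K = -1/B = -1/(2) = -0.5000 everywhere (the point (m, s) = (4, 3) is irrelevant:
the curvature is constant).
Scalar curvature in dimension 2: R = 2K = -2/(2) = -1.0000.

-1.0000


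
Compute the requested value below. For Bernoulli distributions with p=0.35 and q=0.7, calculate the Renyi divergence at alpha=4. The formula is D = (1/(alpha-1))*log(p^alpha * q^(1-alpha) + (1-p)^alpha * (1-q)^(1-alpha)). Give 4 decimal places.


Renyi divergence of order alpha between Bernoulli distributions:
D = (1/(alpha-1))*log(p^alpha * q^(1-alpha) + (1-p)^alpha * (1-q)^(1-alpha)).
alpha = 4, p = 0.35, q = 0.7.
p^alpha * q^(1-alpha) = 0.35^4 * 0.7^-3 = 0.04375.
(1-p)^alpha * (1-q)^(1-alpha) = 0.65^4 * 0.3^-3 = 6.611343.
sum = 0.04375 + 6.611343 = 6.655093.
D = (1/3)*log(6.655093) = 0.6318

0.6318


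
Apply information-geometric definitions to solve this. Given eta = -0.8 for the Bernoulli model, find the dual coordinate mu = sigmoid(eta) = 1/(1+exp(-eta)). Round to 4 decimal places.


Dual coordinate (expectation parameter) for Bernoulli:
mu = 1/(1+exp(-eta)).
eta = -0.8.
exp(-eta) = exp(0.8) = 2.225541.
mu = 1/(1+2.225541) = 0.3100

0.3100


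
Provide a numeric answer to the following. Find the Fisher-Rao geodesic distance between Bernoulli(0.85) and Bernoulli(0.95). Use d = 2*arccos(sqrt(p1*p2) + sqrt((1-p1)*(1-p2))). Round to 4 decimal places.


Geodesic distance on Bernoulli manifold:
d(p1,p2) = 2*arccos(sqrt(p1*p2) + sqrt((1-p1)*(1-p2))).
sqrt(p1*p2) = sqrt(0.85*0.95) = 0.89861.
sqrt((1-p1)*(1-p2)) = sqrt(0.15*0.05) = 0.086603.
arg = 0.89861 + 0.086603 = 0.985213.
d = 2*arccos(0.985213) = 0.3444

0.3444


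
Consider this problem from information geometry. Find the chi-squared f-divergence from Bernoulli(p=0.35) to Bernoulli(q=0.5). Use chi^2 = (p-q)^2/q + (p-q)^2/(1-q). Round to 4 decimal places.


Chi-squared divergence between Bernoulli distributions:
chi^2 = (p-q)^2/q + (p-q)^2/(1-q).
p = 0.35, q = 0.5, p-q = -0.15.
(p-q)^2 = 0.0225.
term1 = 0.0225/0.5 = 0.045.
term2 = 0.0225/0.5 = 0.045.
chi^2 = 0.045 + 0.045 = 0.0900

0.0900


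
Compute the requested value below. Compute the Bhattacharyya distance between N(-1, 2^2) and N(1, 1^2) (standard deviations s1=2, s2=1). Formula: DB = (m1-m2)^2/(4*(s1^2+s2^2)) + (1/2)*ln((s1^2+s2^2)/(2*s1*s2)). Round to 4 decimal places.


Bhattacharyya distance between two Gaussians:
DB = (m1-m2)^2/(4*(s1^2+s2^2)) + (1/2)*ln((s1^2+s2^2)/(2*s1*s2)).
(m1-m2)^2 = (-2)^2 = 4.
s1^2+s2^2 = 4 + 1 = 5.
term1 = 4/20 = 0.2.
term2 = 0.5*ln(5/4.0) = 0.111572.
DB = 0.2 + 0.111572 = 0.3116

0.3116


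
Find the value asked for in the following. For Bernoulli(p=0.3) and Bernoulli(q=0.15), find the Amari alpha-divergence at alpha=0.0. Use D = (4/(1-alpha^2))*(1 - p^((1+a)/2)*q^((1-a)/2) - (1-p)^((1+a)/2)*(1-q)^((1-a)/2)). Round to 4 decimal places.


Amari alpha-divergence:
D = (4/(1-alpha^2))*(1 - p^((1+a)/2)*q^((1-a)/2) - (1-p)^((1+a)/2)*(1-q)^((1-a)/2)).
alpha = 0.0, p = 0.3, q = 0.15.
e1 = (1+alpha)/2 = 0.5, e2 = (1-alpha)/2 = 0.5.
t1 = p^e1 * q^e2 = 0.3^0.5 * 0.15^0.5 = 0.212132.
t2 = (1-p)^e1 * (1-q)^e2 = 0.7^0.5 * 0.85^0.5 = 0.771362.
4/(1-alpha^2) = 4.0.
D = 4.0*(1 - 0.212132 - 0.771362) = 0.0660

0.0660


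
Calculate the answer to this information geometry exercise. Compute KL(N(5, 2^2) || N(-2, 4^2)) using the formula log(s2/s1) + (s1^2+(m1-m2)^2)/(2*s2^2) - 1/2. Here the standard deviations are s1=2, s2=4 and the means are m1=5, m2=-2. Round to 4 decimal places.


KL divergence between normal distributions:
KL = log(s2/s1) + (s1^2 + (m1-m2)^2)/(2*s2^2) - 1/2.
log(4/2) = 0.693147.
(2^2 + (5--2)^2)/(2*4^2) = (4 + 49)/32 = 1.65625.
KL = 0.693147 + 1.65625 - 0.5 = 1.8494

1.8494


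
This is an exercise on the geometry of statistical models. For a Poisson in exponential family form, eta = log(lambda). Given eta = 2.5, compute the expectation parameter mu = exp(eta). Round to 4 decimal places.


Expectation parameter for Poisson exponential family:
mu = exp(eta).
eta = 2.5.
mu = exp(2.5) = 12.1825

12.1825


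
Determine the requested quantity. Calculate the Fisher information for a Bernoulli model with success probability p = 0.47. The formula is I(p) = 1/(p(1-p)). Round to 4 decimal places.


For Bernoulli(p), Fisher information is I(p) = 1/(p*(1-p)).
p = 0.47, 1-p = 0.53.
p*(1-p) = 0.2491.
I(p) = 1/0.2491 = 4.0145

4.0145


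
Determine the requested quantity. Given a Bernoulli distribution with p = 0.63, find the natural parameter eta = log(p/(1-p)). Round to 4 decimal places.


Natural parameter for Bernoulli: eta = log(p/(1-p)).
p = 0.63, 1-p = 0.37.
p/(1-p) = 1.702703.
eta = log(1.702703) = 0.5322

0.5322


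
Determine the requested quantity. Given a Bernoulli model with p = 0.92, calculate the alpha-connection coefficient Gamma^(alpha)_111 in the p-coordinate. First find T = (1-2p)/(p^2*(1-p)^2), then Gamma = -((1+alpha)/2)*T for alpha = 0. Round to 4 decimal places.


Skewness (Amari-Chentsov) tensor: T = (1-2p)/(p^2*(1-p)^2).
p = 0.92, 1-2p = -0.84, p^2 = 0.8464, (1-p)^2 = 0.0064.
T = -0.84/(0.8464 * 0.0064) = -155.068526.
In the p-coordinate, Gamma^(alpha) = Gamma^(0) - (alpha/2)*T with Gamma^(0) = (1/2)*g'(p) = -T/2,
so Gamma^(alpha) = -((1+alpha)/2)*T.
alpha = 0, -(1+alpha)/2 = -0.5.
Gamma = -0.5 * -155.068526 = 77.5343

77.5343


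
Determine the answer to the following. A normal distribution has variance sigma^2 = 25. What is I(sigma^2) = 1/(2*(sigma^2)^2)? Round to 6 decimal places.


Fisher information for variance: I(sigma^2) = 1/(2*sigma^4).
sigma^2 = 25, so sigma^4 = 625.
I = 1/(2*625) = 1/1250 = 0.000800

0.000800


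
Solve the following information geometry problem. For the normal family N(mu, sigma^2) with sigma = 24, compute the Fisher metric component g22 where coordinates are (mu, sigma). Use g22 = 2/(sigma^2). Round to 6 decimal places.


For the 2-parameter normal family, the Fisher metric has:
  g11 = 1/sigma^2, g22 = 2/sigma^2.
sigma = 24, sigma^2 = 576.
g22 = 0.003472

0.003472


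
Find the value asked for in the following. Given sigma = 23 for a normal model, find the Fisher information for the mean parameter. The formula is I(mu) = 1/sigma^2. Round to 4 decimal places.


The Fisher information for the mean of a normal distribution is I(mu) = 1/sigma^2.
sigma = 23, so sigma^2 = 529.
I(mu) = 1/529 = 0.0019

0.0019


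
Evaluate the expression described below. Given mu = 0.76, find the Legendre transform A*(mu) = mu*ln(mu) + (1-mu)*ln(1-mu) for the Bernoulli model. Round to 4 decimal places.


Legendre transform for Bernoulli:
A*(mu) = mu*log(mu) + (1-mu)*log(1-mu).
mu = 0.76, 1-mu = 0.24.
mu*log(mu) = 0.76*log(0.76) = -0.208572.
(1-mu)*log(1-mu) = 0.24*log(0.24) = -0.342508.
A* = -0.208572 + -0.342508 = -0.5511

-0.5511


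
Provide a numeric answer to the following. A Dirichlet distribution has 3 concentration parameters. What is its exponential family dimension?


Exponential family dimension calculation:
Dirichlet with 3 components has 3 natural parameters.

3


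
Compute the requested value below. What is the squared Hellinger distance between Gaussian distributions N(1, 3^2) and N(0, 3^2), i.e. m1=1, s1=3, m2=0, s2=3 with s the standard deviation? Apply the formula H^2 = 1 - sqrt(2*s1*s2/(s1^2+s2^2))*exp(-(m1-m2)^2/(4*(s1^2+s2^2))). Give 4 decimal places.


Squared Hellinger distance for Gaussians:
H^2 = 1 - sqrt(2*s1*s2/(s1^2+s2^2)) * exp(-(m1-m2)^2/(4*(s1^2+s2^2))).
s1^2 = 9, s2^2 = 9, s1^2+s2^2 = 18.
sqrt(2*3*3/(18)) = 1.0.
(m1-m2)^2 = (1)^2 = 1.
exp(-1/(4*18)) = exp(-0.013889) = 0.986207.
H^2 = 1 - 1.0*0.986207 = 0.0138

0.0138


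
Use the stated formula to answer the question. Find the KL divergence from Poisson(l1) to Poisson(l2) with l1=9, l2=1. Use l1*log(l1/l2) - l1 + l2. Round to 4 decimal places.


KL divergence for Poisson:
KL = l1*log(l1/l2) - l1 + l2.
l1 = 9, l2 = 1.
log(9/1) = 2.197225.
l1*log(l1/l2) = 9 * 2.197225 = 19.775021.
KL = 19.775021 - 9 + 1 = 11.7750

11.7750


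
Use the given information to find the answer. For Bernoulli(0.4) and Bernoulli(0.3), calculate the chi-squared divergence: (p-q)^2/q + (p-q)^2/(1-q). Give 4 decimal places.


Chi-squared divergence between Bernoulli distributions:
chi^2 = (p-q)^2/q + (p-q)^2/(1-q).
p = 0.4, q = 0.3, p-q = 0.1.
(p-q)^2 = 0.01.
term1 = 0.01/0.3 = 0.033333.
term2 = 0.01/0.7 = 0.014286.
chi^2 = 0.033333 + 0.014286 = 0.0476

0.0476


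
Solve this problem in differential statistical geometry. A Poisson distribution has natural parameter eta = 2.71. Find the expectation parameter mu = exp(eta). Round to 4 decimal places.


Expectation parameter for Poisson exponential family:
mu = exp(eta).
eta = 2.71.
mu = exp(2.71) = 15.0293

15.0293


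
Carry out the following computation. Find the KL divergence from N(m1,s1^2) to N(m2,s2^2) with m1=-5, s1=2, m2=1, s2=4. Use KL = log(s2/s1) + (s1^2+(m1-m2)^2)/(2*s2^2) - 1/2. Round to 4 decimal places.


KL divergence between normal distributions:
KL = log(s2/s1) + (s1^2 + (m1-m2)^2)/(2*s2^2) - 1/2.
log(4/2) = 0.693147.
(2^2 + (-5-1)^2)/(2*4^2) = (4 + 36)/32 = 1.25.
KL = 0.693147 + 1.25 - 0.5 = 1.4431

1.4431


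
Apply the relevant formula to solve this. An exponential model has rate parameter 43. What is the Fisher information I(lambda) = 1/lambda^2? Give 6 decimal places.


Fisher information for exponential: I(lambda) = 1/lambda^2.
lambda = 43, lambda^2 = 1849.
I = 1/1849 = 0.000541

0.000541


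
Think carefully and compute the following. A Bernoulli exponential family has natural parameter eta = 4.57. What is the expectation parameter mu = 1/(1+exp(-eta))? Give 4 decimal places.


Dual coordinate (expectation parameter) for Bernoulli:
mu = 1/(1+exp(-eta)).
eta = 4.57.
exp(-eta) = exp(-4.57) = 0.010358.
mu = 1/(1+0.010358) = 0.9897

0.9897


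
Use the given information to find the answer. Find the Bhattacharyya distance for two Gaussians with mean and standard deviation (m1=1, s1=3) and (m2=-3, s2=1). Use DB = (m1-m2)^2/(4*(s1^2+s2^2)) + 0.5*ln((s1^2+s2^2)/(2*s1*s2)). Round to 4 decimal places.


Bhattacharyya distance between two Gaussians:
DB = (m1-m2)^2/(4*(s1^2+s2^2)) + (1/2)*ln((s1^2+s2^2)/(2*s1*s2)).
(m1-m2)^2 = (4)^2 = 16.
s1^2+s2^2 = 9 + 1 = 10.
term1 = 16/40 = 0.4.
term2 = 0.5*ln(10/6.0) = 0.255413.
DB = 0.4 + 0.255413 = 0.6554

0.6554


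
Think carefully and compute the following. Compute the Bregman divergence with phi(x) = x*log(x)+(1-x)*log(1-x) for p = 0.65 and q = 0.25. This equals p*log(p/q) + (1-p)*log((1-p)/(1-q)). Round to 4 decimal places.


Bregman divergence with negative entropy generator:
D = p*log(p/q) + (1-p)*log((1-p)/(1-q)).
p = 0.65, q = 0.25.
p*log(p/q) = 0.65*log(0.65/0.25) = 0.621082.
(1-p)*log((1-p)/(1-q)) = 0.35*log(0.35/0.75) = -0.266749.
D = 0.621082 + -0.266749 = 0.3543

0.3543


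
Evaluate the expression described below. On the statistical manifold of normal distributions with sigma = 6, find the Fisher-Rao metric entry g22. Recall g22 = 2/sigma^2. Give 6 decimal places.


For the 2-parameter normal family, the Fisher metric has:
  g11 = 1/sigma^2, g22 = 2/sigma^2.
sigma = 6, sigma^2 = 36.
g22 = 0.055556

0.055556


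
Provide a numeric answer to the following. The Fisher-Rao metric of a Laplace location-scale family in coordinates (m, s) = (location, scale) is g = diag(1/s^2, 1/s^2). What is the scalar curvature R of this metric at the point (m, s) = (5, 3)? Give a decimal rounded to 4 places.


The metric has the form g = (A dm^2 + B ds^2)/s^2 with A = 1, B = 1.
Substitute u = sqrt(A/B)*m: g = B*(du^2 + ds^2)/s^2, i.e. B times the
Poincare upper half-plane metric, which has constant Gaussian curvature -1.
Scaling a 2D metric by a constant c divides the Gaussian curvature by c,
so K = -1/B = -1/(1) = -1.0000 everywhere (the point (m, s) = (5, 3) is irrelevant:
the curvature is constant).
Scalar curvature in dimension 2: R = 2K = -2/(1) = -2.0000.

-2.0000


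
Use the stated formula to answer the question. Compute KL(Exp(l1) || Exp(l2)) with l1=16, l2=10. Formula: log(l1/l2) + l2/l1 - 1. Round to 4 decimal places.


KL divergence for exponential family:
KL = log(l1/l2) + l2/l1 - 1.
log(16/10) = 0.470004.
10/16 = 0.625.
KL = 0.470004 + 0.625 - 1 = 0.0950

0.0950


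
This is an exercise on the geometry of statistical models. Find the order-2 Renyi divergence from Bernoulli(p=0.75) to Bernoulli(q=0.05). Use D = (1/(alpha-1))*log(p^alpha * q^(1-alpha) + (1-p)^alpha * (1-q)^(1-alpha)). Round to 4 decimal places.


Renyi divergence of order alpha between Bernoulli distributions:
D = (1/(alpha-1))*log(p^alpha * q^(1-alpha) + (1-p)^alpha * (1-q)^(1-alpha)).
alpha = 2, p = 0.75, q = 0.05.
p^alpha * q^(1-alpha) = 0.75^2 * 0.05^-1 = 11.25.
(1-p)^alpha * (1-q)^(1-alpha) = 0.25^2 * 0.95^-1 = 0.065789.
sum = 11.25 + 0.065789 = 11.315789.
D = (1/1)*log(11.315789) = 2.4262

2.4262


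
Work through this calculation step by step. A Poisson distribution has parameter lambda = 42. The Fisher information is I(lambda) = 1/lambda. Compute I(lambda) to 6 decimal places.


Fisher information for Poisson: I(lambda) = 1/lambda.
lambda = 42.
I(lambda) = 1/42 = 0.023810

0.023810


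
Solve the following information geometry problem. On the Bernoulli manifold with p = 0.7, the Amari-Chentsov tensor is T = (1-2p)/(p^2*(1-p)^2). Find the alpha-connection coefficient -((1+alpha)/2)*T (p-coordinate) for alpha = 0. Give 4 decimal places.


Skewness (Amari-Chentsov) tensor: T = (1-2p)/(p^2*(1-p)^2).
p = 0.7, 1-2p = -0.4, p^2 = 0.49, (1-p)^2 = 0.09.
T = -0.4/(0.49 * 0.09) = -9.070295.
In the p-coordinate, Gamma^(alpha) = Gamma^(0) - (alpha/2)*T with Gamma^(0) = (1/2)*g'(p) = -T/2,
so Gamma^(alpha) = -((1+alpha)/2)*T.
alpha = 0, -(1+alpha)/2 = -0.5.
Gamma = -0.5 * -9.070295 = 4.5351

4.5351


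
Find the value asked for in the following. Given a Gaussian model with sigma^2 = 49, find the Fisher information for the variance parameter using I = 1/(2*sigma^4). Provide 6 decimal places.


Fisher information for variance: I(sigma^2) = 1/(2*sigma^4).
sigma^2 = 49, so sigma^4 = 2401.
I = 1/(2*2401) = 1/4802 = 0.000208

0.000208


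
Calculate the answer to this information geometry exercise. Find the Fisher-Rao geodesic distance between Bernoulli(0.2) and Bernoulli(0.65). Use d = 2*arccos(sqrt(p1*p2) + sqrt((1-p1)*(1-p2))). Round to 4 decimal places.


Geodesic distance on Bernoulli manifold:
d(p1,p2) = 2*arccos(sqrt(p1*p2) + sqrt((1-p1)*(1-p2))).
sqrt(p1*p2) = sqrt(0.2*0.65) = 0.360555.
sqrt((1-p1)*(1-p2)) = sqrt(0.8*0.35) = 0.52915.
arg = 0.360555 + 0.52915 = 0.889705.
d = 2*arccos(0.889705) = 0.9482

0.9482


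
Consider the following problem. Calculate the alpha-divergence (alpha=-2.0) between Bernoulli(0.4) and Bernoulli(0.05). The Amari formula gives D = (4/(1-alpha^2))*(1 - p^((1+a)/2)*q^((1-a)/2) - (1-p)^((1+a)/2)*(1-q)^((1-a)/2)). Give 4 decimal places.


Amari alpha-divergence:
D = (4/(1-alpha^2))*(1 - p^((1+a)/2)*q^((1-a)/2) - (1-p)^((1+a)/2)*(1-q)^((1-a)/2)).
alpha = -2.0, p = 0.4, q = 0.05.
e1 = (1+alpha)/2 = -0.5, e2 = (1-alpha)/2 = 1.5.
t1 = p^e1 * q^e2 = 0.4^-0.5 * 0.05^1.5 = 0.017678.
t2 = (1-p)^e1 * (1-q)^e2 = 0.6^-0.5 * 0.95^1.5 = 1.19539.
4/(1-alpha^2) = -1.333333.
D = -1.333333*(1 - 0.017678 - 1.19539) = 0.2841

0.2841


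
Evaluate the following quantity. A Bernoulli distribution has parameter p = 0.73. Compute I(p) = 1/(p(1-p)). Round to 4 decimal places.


For Bernoulli(p), Fisher information is I(p) = 1/(p*(1-p)).
p = 0.73, 1-p = 0.27.
p*(1-p) = 0.1971.
I(p) = 1/0.1971 = 5.0736

5.0736


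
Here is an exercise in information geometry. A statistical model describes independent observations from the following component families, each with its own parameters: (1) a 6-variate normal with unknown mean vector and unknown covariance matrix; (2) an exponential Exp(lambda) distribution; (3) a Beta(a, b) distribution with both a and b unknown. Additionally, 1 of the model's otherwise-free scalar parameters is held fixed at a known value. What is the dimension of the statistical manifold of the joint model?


The dimension of a statistical manifold equals the number of free
(independent) real parameters of the model. For a product of independent
blocks the parameter counts add.
- 6-variate normal: 6 (mean) + 6*7/2 = 21 (symmetric covariance) = 27.
- exponential (lambda): 1.
- Beta (a, b): 2.
Total = 27 + 1 + 2 = 30.
1 parameter(s) fixed at known values: 30 - 1 = 29.
Dimension = 29

29


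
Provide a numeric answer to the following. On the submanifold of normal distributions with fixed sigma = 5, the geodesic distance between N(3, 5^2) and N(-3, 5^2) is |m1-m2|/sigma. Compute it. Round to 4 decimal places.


On the fixed-variance normal subfamily, geodesic distance = |m1-m2|/sigma.
|3 - -3| = 6.
sigma = 5.
d = 6/5 = 1.2000

1.2000


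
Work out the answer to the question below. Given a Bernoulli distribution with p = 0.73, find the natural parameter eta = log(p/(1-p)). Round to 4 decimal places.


Natural parameter for Bernoulli: eta = log(p/(1-p)).
p = 0.73, 1-p = 0.27.
p/(1-p) = 2.703704.
eta = log(2.703704) = 0.9946

0.9946


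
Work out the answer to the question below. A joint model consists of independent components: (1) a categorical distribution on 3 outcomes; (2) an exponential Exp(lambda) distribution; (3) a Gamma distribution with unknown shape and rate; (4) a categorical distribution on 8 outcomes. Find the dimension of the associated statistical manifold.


The dimension of a statistical manifold equals the number of free
(independent) real parameters of the model. For a product of independent
blocks the parameter counts add.
- categorical on 3 outcomes (probabilities sum to 1): 3-1 = 2.
- exponential (lambda): 1.
- Gamma (shape, rate): 2.
- categorical on 8 outcomes (probabilities sum to 1): 8-1 = 7.
Total = 2 + 1 + 2 + 7 = 12.
Dimension = 12

12


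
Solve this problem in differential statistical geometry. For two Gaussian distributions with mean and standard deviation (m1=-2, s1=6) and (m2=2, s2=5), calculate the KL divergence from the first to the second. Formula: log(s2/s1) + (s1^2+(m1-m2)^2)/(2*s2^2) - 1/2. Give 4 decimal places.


KL divergence between normal distributions:
KL = log(s2/s1) + (s1^2 + (m1-m2)^2)/(2*s2^2) - 1/2.
log(5/6) = -0.182322.
(6^2 + (-2-2)^2)/(2*5^2) = (36 + 16)/50 = 1.04.
KL = -0.182322 + 1.04 - 0.5 = 0.3577

0.3577


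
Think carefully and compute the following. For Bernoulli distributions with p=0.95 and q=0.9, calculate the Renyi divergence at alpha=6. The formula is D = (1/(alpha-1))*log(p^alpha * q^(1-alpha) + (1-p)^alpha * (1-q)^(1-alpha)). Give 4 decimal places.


Renyi divergence of order alpha between Bernoulli distributions:
D = (1/(alpha-1))*log(p^alpha * q^(1-alpha) + (1-p)^alpha * (1-q)^(1-alpha)).
alpha = 6, p = 0.95, q = 0.9.
p^alpha * q^(1-alpha) = 0.95^6 * 0.9^-5 = 1.244885.
(1-p)^alpha * (1-q)^(1-alpha) = 0.05^6 * 0.1^-5 = 0.001563.
sum = 1.244885 + 0.001563 = 1.246447.
D = (1/5)*log(1.246447) = 0.0441

0.0441


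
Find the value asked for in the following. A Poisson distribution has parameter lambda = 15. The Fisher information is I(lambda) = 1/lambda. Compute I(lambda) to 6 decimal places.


Fisher information for Poisson: I(lambda) = 1/lambda.
lambda = 15.
I(lambda) = 1/15 = 0.066667

0.066667


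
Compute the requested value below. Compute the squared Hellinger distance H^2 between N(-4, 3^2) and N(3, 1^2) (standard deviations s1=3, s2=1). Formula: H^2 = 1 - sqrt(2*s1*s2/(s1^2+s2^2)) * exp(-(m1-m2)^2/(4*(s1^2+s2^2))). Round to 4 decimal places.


Squared Hellinger distance for Gaussians:
H^2 = 1 - sqrt(2*s1*s2/(s1^2+s2^2)) * exp(-(m1-m2)^2/(4*(s1^2+s2^2))).
s1^2 = 9, s2^2 = 1, s1^2+s2^2 = 10.
sqrt(2*3*1/(10)) = 0.774597.
(m1-m2)^2 = (-7)^2 = 49.
exp(-49/(4*10)) = exp(-1.225) = 0.293758.
H^2 = 1 - 0.774597*0.293758 = 0.7725

0.7725


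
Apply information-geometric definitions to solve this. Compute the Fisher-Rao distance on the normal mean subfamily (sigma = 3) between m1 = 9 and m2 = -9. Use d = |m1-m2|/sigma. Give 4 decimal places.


On the fixed-variance normal subfamily, geodesic distance = |m1-m2|/sigma.
|9 - -9| = 18.
sigma = 3.
d = 18/3 = 6.0000

6.0000


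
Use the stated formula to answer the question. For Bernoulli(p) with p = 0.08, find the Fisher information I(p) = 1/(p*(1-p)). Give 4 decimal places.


For Bernoulli(p), Fisher information is I(p) = 1/(p*(1-p)).
p = 0.08, 1-p = 0.92.
p*(1-p) = 0.0736.
I(p) = 1/0.0736 = 13.5870

13.5870


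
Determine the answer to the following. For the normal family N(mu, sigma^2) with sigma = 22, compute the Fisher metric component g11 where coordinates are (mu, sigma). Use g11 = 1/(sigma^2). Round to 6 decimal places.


For the 2-parameter normal family, the Fisher metric has:
  g11 = 1/sigma^2, g22 = 2/sigma^2.
sigma = 22, sigma^2 = 484.
g11 = 0.002066

0.002066


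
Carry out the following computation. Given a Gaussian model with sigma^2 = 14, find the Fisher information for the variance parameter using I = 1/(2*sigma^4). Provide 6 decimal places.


Fisher information for variance: I(sigma^2) = 1/(2*sigma^4).
sigma^2 = 14, so sigma^4 = 196.
I = 1/(2*196) = 1/392 = 0.002551

0.002551


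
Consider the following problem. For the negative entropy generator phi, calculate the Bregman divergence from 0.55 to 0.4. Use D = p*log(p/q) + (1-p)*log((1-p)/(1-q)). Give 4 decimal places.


Bregman divergence with negative entropy generator:
D = p*log(p/q) + (1-p)*log((1-p)/(1-q)).
p = 0.55, q = 0.4.
p*log(p/q) = 0.55*log(0.55/0.4) = 0.17515.
(1-p)*log((1-p)/(1-q)) = 0.45*log(0.45/0.6) = -0.129457.
D = 0.17515 + -0.129457 = 0.0457

0.0457


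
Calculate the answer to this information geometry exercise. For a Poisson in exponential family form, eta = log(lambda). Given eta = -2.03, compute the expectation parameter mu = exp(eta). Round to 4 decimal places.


Expectation parameter for Poisson exponential family:
mu = exp(eta).
eta = -2.03.
mu = exp(-2.03) = 0.1313

0.1313


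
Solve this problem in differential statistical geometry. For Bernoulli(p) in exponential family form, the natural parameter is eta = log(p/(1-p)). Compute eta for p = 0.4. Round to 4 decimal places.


Natural parameter for Bernoulli: eta = log(p/(1-p)).
p = 0.4, 1-p = 0.6.
p/(1-p) = 0.666667.
eta = log(0.666667) = -0.4055

-0.4055


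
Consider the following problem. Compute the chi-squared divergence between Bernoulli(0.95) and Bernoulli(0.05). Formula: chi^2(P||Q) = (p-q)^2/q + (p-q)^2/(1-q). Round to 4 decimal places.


Chi-squared divergence between Bernoulli distributions:
chi^2 = (p-q)^2/q + (p-q)^2/(1-q).
p = 0.95, q = 0.05, p-q = 0.9.
(p-q)^2 = 0.81.
term1 = 0.81/0.05 = 16.2.
term2 = 0.81/0.95 = 0.852632.
chi^2 = 16.2 + 0.852632 = 17.0526

17.0526


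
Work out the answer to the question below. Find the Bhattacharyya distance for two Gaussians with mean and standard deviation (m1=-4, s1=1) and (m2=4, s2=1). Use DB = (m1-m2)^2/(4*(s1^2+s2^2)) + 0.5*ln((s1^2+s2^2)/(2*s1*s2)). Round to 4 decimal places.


Bhattacharyya distance between two Gaussians:
DB = (m1-m2)^2/(4*(s1^2+s2^2)) + (1/2)*ln((s1^2+s2^2)/(2*s1*s2)).
(m1-m2)^2 = (-8)^2 = 64.
s1^2+s2^2 = 1 + 1 = 2.
term1 = 64/8 = 8.0.
term2 = 0.5*ln(2/2.0) = 0.0.
DB = 8.0 + 0.0 = 8.0000

8.0000


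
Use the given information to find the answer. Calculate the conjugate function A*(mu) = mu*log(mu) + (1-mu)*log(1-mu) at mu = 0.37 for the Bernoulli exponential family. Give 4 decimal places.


Legendre transform for Bernoulli:
A*(mu) = mu*log(mu) + (1-mu)*log(1-mu).
mu = 0.37, 1-mu = 0.63.
mu*log(mu) = 0.37*log(0.37) = -0.367873.
(1-mu)*log(1-mu) = 0.63*log(0.63) = -0.291082.
A* = -0.367873 + -0.291082 = -0.6590

-0.6590


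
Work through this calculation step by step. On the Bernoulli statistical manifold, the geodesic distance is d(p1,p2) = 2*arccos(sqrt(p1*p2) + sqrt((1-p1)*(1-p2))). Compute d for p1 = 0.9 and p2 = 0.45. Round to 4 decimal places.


Geodesic distance on Bernoulli manifold:
d(p1,p2) = 2*arccos(sqrt(p1*p2) + sqrt((1-p1)*(1-p2))).
sqrt(p1*p2) = sqrt(0.9*0.45) = 0.636396.
sqrt((1-p1)*(1-p2)) = sqrt(0.1*0.55) = 0.234521.
arg = 0.636396 + 0.234521 = 0.870917.
d = 2*arccos(0.870917) = 1.0275

1.0275


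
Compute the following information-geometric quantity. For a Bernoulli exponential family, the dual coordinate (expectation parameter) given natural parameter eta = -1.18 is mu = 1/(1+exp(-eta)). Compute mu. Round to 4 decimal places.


Dual coordinate (expectation parameter) for Bernoulli:
mu = 1/(1+exp(-eta)).
eta = -1.18.
exp(-eta) = exp(1.18) = 3.254374.
mu = 1/(1+3.254374) = 0.2351

0.2351


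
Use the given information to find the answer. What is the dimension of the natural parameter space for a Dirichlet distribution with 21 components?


Exponential family dimension calculation:
Dirichlet with 21 components has 21 natural parameters.

21


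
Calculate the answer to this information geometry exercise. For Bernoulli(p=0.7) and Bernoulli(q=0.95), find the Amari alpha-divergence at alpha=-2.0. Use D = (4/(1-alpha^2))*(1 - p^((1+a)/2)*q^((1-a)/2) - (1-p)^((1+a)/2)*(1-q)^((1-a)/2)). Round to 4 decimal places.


Amari alpha-divergence:
D = (4/(1-alpha^2))*(1 - p^((1+a)/2)*q^((1-a)/2) - (1-p)^((1+a)/2)*(1-q)^((1-a)/2)).
alpha = -2.0, p = 0.7, q = 0.95.
e1 = (1+alpha)/2 = -0.5, e2 = (1-alpha)/2 = 1.5.
t1 = p^e1 * q^e2 = 0.7^-0.5 * 0.95^1.5 = 1.106717.
t2 = (1-p)^e1 * (1-q)^e2 = 0.3^-0.5 * 0.05^1.5 = 0.020412.
4/(1-alpha^2) = -1.333333.
D = -1.333333*(1 - 1.106717 - 0.020412) = 0.1695

0.1695


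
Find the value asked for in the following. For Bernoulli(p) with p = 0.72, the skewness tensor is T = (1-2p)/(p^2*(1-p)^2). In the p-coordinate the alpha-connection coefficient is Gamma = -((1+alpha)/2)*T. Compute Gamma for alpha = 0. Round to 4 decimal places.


Skewness (Amari-Chentsov) tensor: T = (1-2p)/(p^2*(1-p)^2).
p = 0.72, 1-2p = -0.44, p^2 = 0.5184, (1-p)^2 = 0.0784.
T = -0.44/(0.5184 * 0.0784) = -10.82609.
In the p-coordinate, Gamma^(alpha) = Gamma^(0) - (alpha/2)*T with Gamma^(0) = (1/2)*g'(p) = -T/2,
so Gamma^(alpha) = -((1+alpha)/2)*T.
alpha = 0, -(1+alpha)/2 = -0.5.
Gamma = -0.5 * -10.82609 = 5.4130

5.4130


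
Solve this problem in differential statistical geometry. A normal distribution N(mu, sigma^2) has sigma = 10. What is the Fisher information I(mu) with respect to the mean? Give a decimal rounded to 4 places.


The Fisher information for the mean of a normal distribution is I(mu) = 1/sigma^2.
sigma = 10, so sigma^2 = 100.
I(mu) = 1/100 = 0.0100

0.0100


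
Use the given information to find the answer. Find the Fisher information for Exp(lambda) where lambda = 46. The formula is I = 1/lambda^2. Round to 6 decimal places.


Fisher information for exponential: I(lambda) = 1/lambda^2.
lambda = 46, lambda^2 = 2116.
I = 1/2116 = 0.000473

0.000473


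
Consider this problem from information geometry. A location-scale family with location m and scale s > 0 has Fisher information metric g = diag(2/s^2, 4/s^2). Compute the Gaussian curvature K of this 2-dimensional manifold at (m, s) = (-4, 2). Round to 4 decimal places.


The metric has the form g = (A dm^2 + B ds^2)/s^2 with A = 2, B = 4.
Substitute u = sqrt(A/B)*m: g = B*(du^2 + ds^2)/s^2, i.e. B times the
Poincare upper half-plane metric, which has constant Gaussian curvature -1.
Scaling a 2D metric by a constant c divides the Gaussian curvature by c,
so K = -1/B = -1/(4) = -0.2500 everywhere (the point (m, s) = (-4, 2) is irrelevant:
the curvature is constant).
The requested Gaussian curvature is K = -0.2500.

-0.2500


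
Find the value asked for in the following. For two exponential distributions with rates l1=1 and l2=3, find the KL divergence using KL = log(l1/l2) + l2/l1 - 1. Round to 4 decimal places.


KL divergence for exponential family:
KL = log(l1/l2) + l2/l1 - 1.
log(1/3) = -1.098612.
3/1 = 3.0.
KL = -1.098612 + 3.0 - 1 = 0.9014

0.9014


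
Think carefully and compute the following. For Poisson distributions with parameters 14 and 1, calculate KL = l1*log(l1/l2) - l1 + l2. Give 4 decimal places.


KL divergence for Poisson:
KL = l1*log(l1/l2) - l1 + l2.
l1 = 14, l2 = 1.
log(14/1) = 2.639057.
l1*log(l1/l2) = 14 * 2.639057 = 36.946803.
KL = 36.946803 - 14 + 1 = 23.9468

23.9468


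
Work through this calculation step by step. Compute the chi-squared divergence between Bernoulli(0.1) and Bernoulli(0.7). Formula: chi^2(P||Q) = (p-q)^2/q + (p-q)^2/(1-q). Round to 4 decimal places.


Chi-squared divergence between Bernoulli distributions:
chi^2 = (p-q)^2/q + (p-q)^2/(1-q).
p = 0.1, q = 0.7, p-q = -0.6.
(p-q)^2 = 0.36.
term1 = 0.36/0.7 = 0.514286.
term2 = 0.36/0.3 = 1.2.
chi^2 = 0.514286 + 1.2 = 1.7143

1.7143


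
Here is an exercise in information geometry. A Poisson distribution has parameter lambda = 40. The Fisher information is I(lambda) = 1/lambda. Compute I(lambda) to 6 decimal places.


Fisher information for Poisson: I(lambda) = 1/lambda.
lambda = 40.
I(lambda) = 1/40 = 0.025000

0.025000


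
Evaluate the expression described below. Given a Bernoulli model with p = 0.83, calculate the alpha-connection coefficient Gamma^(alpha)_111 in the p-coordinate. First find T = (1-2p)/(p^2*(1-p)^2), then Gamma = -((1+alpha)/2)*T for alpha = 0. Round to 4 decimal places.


Skewness (Amari-Chentsov) tensor: T = (1-2p)/(p^2*(1-p)^2).
p = 0.83, 1-2p = -0.66, p^2 = 0.6889, (1-p)^2 = 0.0289.
T = -0.66/(0.6889 * 0.0289) = -33.150487.
In the p-coordinate, Gamma^(alpha) = Gamma^(0) - (alpha/2)*T with Gamma^(0) = (1/2)*g'(p) = -T/2,
so Gamma^(alpha) = -((1+alpha)/2)*T.
alpha = 0, -(1+alpha)/2 = -0.5.
Gamma = -0.5 * -33.150487 = 16.5752

16.5752


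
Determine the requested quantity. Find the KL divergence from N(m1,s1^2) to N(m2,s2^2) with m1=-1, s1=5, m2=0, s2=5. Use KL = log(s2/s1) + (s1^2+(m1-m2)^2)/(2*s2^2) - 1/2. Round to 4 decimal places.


KL divergence between normal distributions:
KL = log(s2/s1) + (s1^2 + (m1-m2)^2)/(2*s2^2) - 1/2.
log(5/5) = 0.0.
(5^2 + (-1-0)^2)/(2*5^2) = (25 + 1)/50 = 0.52.
KL = 0.0 + 0.52 - 0.5 = 0.0200

0.0200


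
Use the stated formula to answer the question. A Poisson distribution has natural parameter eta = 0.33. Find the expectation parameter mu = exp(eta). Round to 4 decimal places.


Expectation parameter for Poisson exponential family:
mu = exp(eta).
eta = 0.33.
mu = exp(0.33) = 1.3910

1.3910


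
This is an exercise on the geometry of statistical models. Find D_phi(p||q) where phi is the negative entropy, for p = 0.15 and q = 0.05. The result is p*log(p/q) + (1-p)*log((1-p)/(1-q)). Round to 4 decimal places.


Bregman divergence with negative entropy generator:
D = p*log(p/q) + (1-p)*log((1-p)/(1-q)).
p = 0.15, q = 0.05.
p*log(p/q) = 0.15*log(0.15/0.05) = 0.164792.
(1-p)*log((1-p)/(1-q)) = 0.85*log(0.85/0.95) = -0.094542.
D = 0.164792 + -0.094542 = 0.0703

0.0703


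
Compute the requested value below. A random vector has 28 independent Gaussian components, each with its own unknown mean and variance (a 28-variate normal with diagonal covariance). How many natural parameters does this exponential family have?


Exponential family dimension calculation:
Each univariate normal has two natural parameters (mu/sigma^2 and -1/(2 sigma^2)).
With 28 independent components, dim = 2 * 28 = 56.

56


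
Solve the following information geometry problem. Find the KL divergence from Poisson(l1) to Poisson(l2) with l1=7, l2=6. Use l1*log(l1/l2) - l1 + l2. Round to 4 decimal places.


KL divergence for Poisson:
KL = l1*log(l1/l2) - l1 + l2.
l1 = 7, l2 = 6.
log(7/6) = 0.154151.
l1*log(l1/l2) = 7 * 0.154151 = 1.079055.
KL = 1.079055 - 7 + 6 = 0.0791

0.0791


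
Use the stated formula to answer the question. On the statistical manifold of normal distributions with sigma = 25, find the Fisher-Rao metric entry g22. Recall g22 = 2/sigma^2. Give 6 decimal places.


For the 2-parameter normal family, the Fisher metric has:
  g11 = 1/sigma^2, g22 = 2/sigma^2.
sigma = 25, sigma^2 = 625.
g22 = 0.003200

0.003200


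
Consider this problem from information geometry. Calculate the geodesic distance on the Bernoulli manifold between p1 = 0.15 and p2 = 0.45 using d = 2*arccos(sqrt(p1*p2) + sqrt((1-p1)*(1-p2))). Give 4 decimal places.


Geodesic distance on Bernoulli manifold:
d(p1,p2) = 2*arccos(sqrt(p1*p2) + sqrt((1-p1)*(1-p2))).
sqrt(p1*p2) = sqrt(0.15*0.45) = 0.259808.
sqrt((1-p1)*(1-p2)) = sqrt(0.85*0.55) = 0.68374.
arg = 0.259808 + 0.68374 = 0.943547.
d = 2*arccos(0.943547) = 0.6752

0.6752


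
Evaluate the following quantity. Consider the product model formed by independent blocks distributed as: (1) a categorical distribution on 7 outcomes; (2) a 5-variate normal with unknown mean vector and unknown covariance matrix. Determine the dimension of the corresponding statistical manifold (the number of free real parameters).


The dimension of a statistical manifold equals the number of free
(independent) real parameters of the model. For a product of independent
blocks the parameter counts add.
- categorical on 7 outcomes (probabilities sum to 1): 7-1 = 6.
- 5-variate normal: 5 (mean) + 5*6/2 = 15 (symmetric covariance) = 20.
Total = 6 + 20 = 26.
Dimension = 26

26


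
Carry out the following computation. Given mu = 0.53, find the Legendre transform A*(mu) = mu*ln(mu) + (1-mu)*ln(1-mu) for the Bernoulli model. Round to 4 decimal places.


Legendre transform for Bernoulli:
A*(mu) = mu*log(mu) + (1-mu)*log(1-mu).
mu = 0.53, 1-mu = 0.47.
mu*log(mu) = 0.53*log(0.53) = -0.336485.
(1-mu)*log(1-mu) = 0.47*log(0.47) = -0.354861.
A* = -0.336485 + -0.354861 = -0.6913

-0.6913


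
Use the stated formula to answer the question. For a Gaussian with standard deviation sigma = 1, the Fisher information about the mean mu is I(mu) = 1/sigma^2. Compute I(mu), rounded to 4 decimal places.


The Fisher information for the mean of a normal distribution is I(mu) = 1/sigma^2.
sigma = 1, so sigma^2 = 1.
I(mu) = 1/1 = 1.0000

1.0000


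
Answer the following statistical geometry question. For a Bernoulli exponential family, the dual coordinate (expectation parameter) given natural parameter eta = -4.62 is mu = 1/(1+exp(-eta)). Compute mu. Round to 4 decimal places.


Dual coordinate (expectation parameter) for Bernoulli:
mu = 1/(1+exp(-eta)).
eta = -4.62.
exp(-eta) = exp(4.62) = 101.494032.
mu = 1/(1+101.494032) = 0.0098

0.0098


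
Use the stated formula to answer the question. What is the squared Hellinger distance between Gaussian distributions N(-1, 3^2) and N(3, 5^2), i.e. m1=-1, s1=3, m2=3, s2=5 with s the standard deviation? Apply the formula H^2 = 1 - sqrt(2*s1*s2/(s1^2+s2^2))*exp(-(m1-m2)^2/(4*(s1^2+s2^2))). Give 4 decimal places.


Squared Hellinger distance for Gaussians:
H^2 = 1 - sqrt(2*s1*s2/(s1^2+s2^2)) * exp(-(m1-m2)^2/(4*(s1^2+s2^2))).
s1^2 = 9, s2^2 = 25, s1^2+s2^2 = 34.
sqrt(2*3*5/(34)) = 0.939336.
(m1-m2)^2 = (-4)^2 = 16.
exp(-16/(4*34)) = exp(-0.117647) = 0.88901.
H^2 = 1 - 0.939336*0.88901 = 0.1649

0.1649


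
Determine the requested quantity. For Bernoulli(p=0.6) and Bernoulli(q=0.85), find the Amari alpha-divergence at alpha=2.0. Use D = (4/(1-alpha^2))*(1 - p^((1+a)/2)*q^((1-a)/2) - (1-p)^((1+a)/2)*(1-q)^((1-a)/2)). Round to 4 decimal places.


Amari alpha-divergence:
D = (4/(1-alpha^2))*(1 - p^((1+a)/2)*q^((1-a)/2) - (1-p)^((1+a)/2)*(1-q)^((1-a)/2)).
alpha = 2.0, p = 0.6, q = 0.85.
e1 = (1+alpha)/2 = 1.5, e2 = (1-alpha)/2 = -0.5.
t1 = p^e1 * q^e2 = 0.6^1.5 * 0.85^-0.5 = 0.504101.
t2 = (1-p)^e1 * (1-q)^e2 = 0.4^1.5 * 0.15^-0.5 = 0.653197.
4/(1-alpha^2) = -1.333333.
D = -1.333333*(1 - 0.504101 - 0.653197) = 0.2097

0.2097
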